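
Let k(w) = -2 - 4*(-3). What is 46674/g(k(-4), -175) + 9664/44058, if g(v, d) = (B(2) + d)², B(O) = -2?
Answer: 131062586/76682949 ≈ 1.7091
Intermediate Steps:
k(w) = 10 (k(w) = -2 + 12 = 10)
g(v, d) = (-2 + d)²
46674/g(k(-4), -175) + 9664/44058 = 46674/((-2 - 175)²) + 9664/44058 = 46674/((-177)²) + 9664*(1/44058) = 46674/31329 + 4832/22029 = 46674*(1/31329) + 4832/22029 = 5186/3481 + 4832/22029 = 131062586/76682949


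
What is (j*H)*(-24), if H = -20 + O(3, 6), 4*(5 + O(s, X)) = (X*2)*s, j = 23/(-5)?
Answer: -8832/5 ≈ -1766.4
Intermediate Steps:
j = -23/5 (j = 23*(-⅕) = -23/5 ≈ -4.6000)
O(s, X) = -5 + X*s/2 (O(s, X) = -5 + ((X*2)*s)/4 = -5 + ((2*X)*s)/4 = -5 + (2*X*s)/4 = -5 + X*s/2)
H = -16 (H = -20 + (-5 + (½)*6*3) = -20 + (-5 + 9) = -20 + 4 = -16)
(j*H)*(-24) = -23/5*(-16)*(-24) = (368/5)*(-24) = -8832/5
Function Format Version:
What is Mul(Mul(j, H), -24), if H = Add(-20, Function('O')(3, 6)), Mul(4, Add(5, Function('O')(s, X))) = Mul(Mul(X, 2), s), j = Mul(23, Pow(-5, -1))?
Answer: Rational(-8832, 5) ≈ -1766.4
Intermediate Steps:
j = Rational(-23, 5) (j = Mul(23, Rational(-1, 5)) = Rational(-23, 5) ≈ -4.6000)
Function('O')(s, X) = Add(-5, Mul(Rational(1, 2), X, s)) (Function('O')(s, X) = Add(-5, Mul(Rational(1, 4), Mul(Mul(X, 2), s))) = Add(-5, Mul(Rational(1, 4), Mul(Mul(2, X), s))) = Add(-5, Mul(Rational(1, 4), Mul(2, X, s))) = Add(-5, Mul(Rational(1, 2), X, s)))
H = -16 (H = Add(-20, Add(-5, Mul(Rational(1, 2), 6, 3))) = Add(-20, Add(-5, 9)) = Add(-20, 4) = -16)
Mul(Mul(j, H), -24) = Mul(Mul(Rational(-23, 5), -16), -24) = Mul(Rational(368, 5), -24) = Rational(-8832, 5)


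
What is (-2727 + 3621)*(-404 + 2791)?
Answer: 2133978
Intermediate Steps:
(-2727 + 3621)*(-404 + 2791) = 894*2387 = 2133978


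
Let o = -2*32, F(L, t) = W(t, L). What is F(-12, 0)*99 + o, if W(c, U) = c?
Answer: -64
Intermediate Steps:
F(L, t) = t
o = -64
F(-12, 0)*99 + o = 0*99 - 64 = 0 - 64 = -64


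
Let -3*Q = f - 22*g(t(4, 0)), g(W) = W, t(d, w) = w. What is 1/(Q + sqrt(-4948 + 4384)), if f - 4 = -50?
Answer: 69/3596 - 9*I*sqrt(141)/3596 ≈ 0.019188 - 0.029719*I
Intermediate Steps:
f = -46 (f = 4 - 50 = -46)
Q = 46/3 (Q = -(-46 - 22*0)/3 = -(-46 + 0)/3 = -1/3*(-46) = 46/3 ≈ 15.333)
1/(Q + sqrt(-4948 + 4384)) = 1/(46/3 + sqrt(-4948 + 4384)) = 1/(46/3 + sqrt(-564)) = 1/(46/3 + 2*I*sqrt(141))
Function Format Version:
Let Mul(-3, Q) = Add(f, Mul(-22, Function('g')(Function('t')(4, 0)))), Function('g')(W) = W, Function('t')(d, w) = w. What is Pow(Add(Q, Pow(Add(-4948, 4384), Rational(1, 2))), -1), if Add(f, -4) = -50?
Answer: Add(Rational(69, 3596), Mul(Rational(-9, 3596), I, Pow(141, Rational(1, 2)))) ≈ Add(0.019188, Mul(-0.029719, I))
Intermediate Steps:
f = -46 (f = Add(4, -50) = -46)
Q = Rational(46, 3) (Q = Mul(Rational(-1, 3), Add(-46, Mul(-22, 0))) = Mul(Rational(-1, 3), Add(-46, 0)) = Mul(Rational(-1, 3), -46) = Rational(46, 3) ≈ 15.333)
Pow(Add(Q, Pow(Add(-4948, 4384), Rational(1, 2))), -1) = Pow(Add(Rational(46, 3), Pow(Add(-4948, 4384), Rational(1, 2))), -1) = Pow(Add(Rational(46, 3), Pow(-564, Rational(1, 2))), -1) = Pow(Add(Rational(46, 3), Mul(2, I, Pow(141, Rational(1, 2)))), -1)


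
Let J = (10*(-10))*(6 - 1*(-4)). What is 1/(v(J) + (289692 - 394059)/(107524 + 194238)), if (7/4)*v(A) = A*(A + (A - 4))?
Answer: 2112334/2418923461431 ≈ 8.7325e-7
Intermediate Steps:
J = -1000 (J = -100*(6 + 4) = -100*10 = -1000)
v(A) = 4*A*(-4 + 2*A)/7 (v(A) = 4*(A*(A + (A - 4)))/7 = 4*(A*(A + (-4 + A)))/7 = 4*(A*(-4 + 2*A))/7 = 4*A*(-4 + 2*A)/7)
1/(v(J) + (289692 - 394059)/(107524 + 194238)) = 1/((8/7)*(-1000)*(-2 - 1000) + (289692 - 394059)/(107524 + 194238)) = 1/((8/7)*(-1000)*(-1002) - 104367/301762) = 1/(8016000/7 - 104367*1/301762) = 1/(8016000/7 - 104367/301762) = 1/(2418923461431/2112334) = 2112334/2418923461431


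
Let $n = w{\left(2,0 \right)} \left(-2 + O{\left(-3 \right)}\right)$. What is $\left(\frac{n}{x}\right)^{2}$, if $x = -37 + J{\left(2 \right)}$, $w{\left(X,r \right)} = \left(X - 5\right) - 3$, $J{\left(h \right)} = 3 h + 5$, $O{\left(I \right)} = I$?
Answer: $\frac{225}{169} \approx 1.3314$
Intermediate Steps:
$J{\left(h \right)} = 5 + 3 h$
$w{\left(X,r \right)} = -8 + X$ ($w{\left(X,r \right)} = \left(-5 + X\right) - 3 = -8 + X$)
$x = -26$ ($x = -37 + \left(5 + 3 \cdot 2\right) = -37 + \left(5 + 6\right) = -37 + 11 = -26$)
$n = 30$ ($n = \left(-8 + 2\right) \left(-2 - 3\right) = \left(-6\right) \left(-5\right) = 30$)
$\left(\frac{n}{x}\right)^{2} = \left(\frac{30}{-26}\right)^{2} = \left(30 \left(- \frac{1}{26}\right)\right)^{2} = \left(- \frac{15}{13}\right)^{2} = \frac{225}{169}$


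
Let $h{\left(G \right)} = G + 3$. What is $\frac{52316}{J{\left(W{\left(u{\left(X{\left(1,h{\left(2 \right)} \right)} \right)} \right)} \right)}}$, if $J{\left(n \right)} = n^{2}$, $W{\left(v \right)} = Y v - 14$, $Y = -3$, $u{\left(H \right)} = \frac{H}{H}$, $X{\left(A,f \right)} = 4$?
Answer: $\frac{52316}{289} \approx 181.02$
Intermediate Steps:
$h{\left(G \right)} = 3 + G$
$u{\left(H \right)} = 1$
$W{\left(v \right)} = -14 - 3 v$ ($W{\left(v \right)} = - 3 v - 14 = -14 - 3 v$)
$\frac{52316}{J{\left(W{\left(u{\left(X{\left(1,h{\left(2 \right)} \right)} \right)} \right)} \right)}} = \frac{52316}{\left(-14 - 3\right)^{2}} = \frac{52316}{\left(-17\right)^{2}} = \frac{52316}{289}$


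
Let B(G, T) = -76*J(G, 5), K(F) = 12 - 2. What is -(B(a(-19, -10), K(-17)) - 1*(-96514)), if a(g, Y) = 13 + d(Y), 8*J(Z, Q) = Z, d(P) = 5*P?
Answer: -193731/2 ≈ -96866.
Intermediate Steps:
J(Z, Q) = Z/8
a(g, Y) = 13 + 5*Y
K(F) = 10
B(G, T) = -19*G/2
-(B(a(-19, -10), K(-17)) - 1*(-96514)) = -(-19*(13 + 5*(-10))/2 - 1*(-96514)) = -(-19*(13 - 50)/2 + 96514) = -(-19/2*(-37) + 96514) = -(703/2 + 96514) = -1*193731/2 = -193731/2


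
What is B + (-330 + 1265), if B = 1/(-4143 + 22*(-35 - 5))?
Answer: 4696504/5023 ≈ 935.00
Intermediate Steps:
B = -1/5023 (B = 1/(-4143 + 22*(-40)) = 1/(-4143 - 880) = 1/(-5023) = -1/5023 ≈ -0.00019908)
B + (-330 + 1265) = -1/5023 + (-330 + 1265) = -1/5023 + 935 = 4696504/5023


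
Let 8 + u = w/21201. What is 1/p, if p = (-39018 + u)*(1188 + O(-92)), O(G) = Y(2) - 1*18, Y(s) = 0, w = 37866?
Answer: -7067/322667420400 ≈ -2.1902e-8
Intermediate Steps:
u = -43914/7067 (u = -8 + 37866/21201 = -8 + 37866*(1/21201) = -8 + 12622/7067 = -43914/7067 ≈ -6.2140)
O(G) = -18 (O(G) = 0 - 1*18 = 0 - 18 = -18)
p = -322667420400/7067 (p = (-39018 - 43914/7067)*(1188 - 18) = -275784120/7067*1170 = -322667420400/7067 ≈ -4.5658e+7)
1/p = 1/(-322667420400/7067) = -7067/322667420400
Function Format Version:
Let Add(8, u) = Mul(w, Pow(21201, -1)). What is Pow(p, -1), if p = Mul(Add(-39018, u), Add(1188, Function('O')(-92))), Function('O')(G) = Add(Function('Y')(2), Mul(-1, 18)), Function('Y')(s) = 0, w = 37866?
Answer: Rational(-7067, 322667420400) ≈ -2.1902e-8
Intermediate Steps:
u = Rational(-43914, 7067) (u = Add(-8, Mul(37866, Pow(21201, -1))) = Add(-8, Mul(37866, Rational(1, 21201))) = Add(-8, Rational(12622, 7067)) = Rational(-43914, 7067) ≈ -6.2140)
Function('O')(G) = -18 (Function('O')(G) = Add(0, Mul(-1, 18)) = Add(0, -18) = -18)
p = Rational(-322667420400, 7067) (p = Mul(Add(-39018, Rational(-43914, 7067)), Add(1188, -18)) = Mul(Rational(-275784120, 7067), 1170) = Rational(-322667420400, 7067) ≈ -4.5658e+7)
Pow(p, -1) = Pow(Rational(-322667420400, 7067), -1) = Rational(-7067, 322667420400)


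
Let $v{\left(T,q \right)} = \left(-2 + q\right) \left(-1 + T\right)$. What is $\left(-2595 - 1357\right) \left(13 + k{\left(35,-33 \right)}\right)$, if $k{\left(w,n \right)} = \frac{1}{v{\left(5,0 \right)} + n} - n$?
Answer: $- \frac{7449520}{41} \approx -1.817 \cdot 10^{5}$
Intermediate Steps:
$v{\left(T,q \right)} = \left(-1 + T\right) \left(-2 + q\right)$
$k{\left(w,n \right)} = \frac{1}{-8 + n} - n$ ($k{\left(w,n \right)} = \frac{1}{\left(2 - 0 - 10 + 5 \cdot 0\right) + n} - n = \frac{1}{\left(2 + 0 - 10 + 0\right) + n} - n = \frac{1}{-8 + n} - n$)
$\left(-2595 - 1357\right) \left(13 + k{\left(35,-33 \right)}\right) = \left(-2595 - 1357\right) \left(13 + \frac{1 - \left(-33\right)^{2} + 8 \left(-33\right)}{-8 - 33}\right) = - 3952 \left(13 + \frac{1 - 1089 - 264}{-41}\right) = - 3952 \left(13 - \frac{1 - 1089 - 264}{41}\right) = - 3952 \left(13 - - \frac{1352}{41}\right) = - 3952 \left(13 + \frac{1352}{41}\right) = \left(-3952\right) \frac{1885}{41} = - \frac{7449520}{41}$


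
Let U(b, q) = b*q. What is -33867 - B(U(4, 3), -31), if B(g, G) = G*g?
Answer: -33495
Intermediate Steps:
-33867 - B(U(4, 3), -31) = -33867 - (-31)*4*3 = -33867 - (-31)*12 = -33867 - 1*(-372) = -33867 + 372 = -33495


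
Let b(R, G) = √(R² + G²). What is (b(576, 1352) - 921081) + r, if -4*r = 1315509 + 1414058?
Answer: -6413891/4 + 8*√33745 ≈ -1.6020e+6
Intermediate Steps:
r = -2729567/4 (r = -(1315509 + 1414058)/4 = -¼*2729567 = -2729567/4 ≈ -6.8239e+5)
b(R, G) = √(G² + R²)
(b(576, 1352) - 921081) + r = (√(1352² + 576²) - 921081) - 2729567/4 = (√(1827904 + 331776) - 921081) - 2729567/4 = (√2159680 - 921081) - 2729567/4 = (8*√33745 - 921081) - 2729567/4 = (-921081 + 8*√33745) - 2729567/4 = -6413891/4 + 8*√33745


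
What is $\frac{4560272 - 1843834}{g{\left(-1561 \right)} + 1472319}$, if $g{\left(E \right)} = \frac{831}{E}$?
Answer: $\frac{2120179859}{1149144564} \approx 1.845$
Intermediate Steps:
$\frac{4560272 - 1843834}{g{\left(-1561 \right)} + 1472319} = \frac{4560272 - 1843834}{\frac{831}{-1561} + 1472319} = \frac{4560272 - 1843834}{831 \left(- \frac{1}{1561}\right) + 1472319} = \frac{4560272 - 1843834}{- \frac{831}{1561} + 1472319} = \frac{2716438}{\frac{2298289128}{1561}} = 2716438 \cdot \frac{1561}{2298289128} = \frac{2120179859}{1149144564}$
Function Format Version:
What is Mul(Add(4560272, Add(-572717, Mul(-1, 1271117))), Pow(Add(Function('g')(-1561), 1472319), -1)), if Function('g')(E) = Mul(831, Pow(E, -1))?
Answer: Rational(2120179859, 1149144564) ≈ 1.8450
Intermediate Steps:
Mul(Add(4560272, Add(-572717, Mul(-1, 1271117))), Pow(Add(Function('g')(-1561), 1472319), -1)) = Mul(Add(4560272, Add(-572717, Mul(-1, 1271117))), Pow(Add(Mul(831, Pow(-1561, -1)), 1472319), -1)) = Mul(Add(4560272, Add(-572717, -1271117)), Pow(Add(Mul(831, Rational(-1, 1561)), 1472319), -1)) = Mul(Add(4560272, -1843834), Pow(Add(Rational(-831, 1561), 1472319), -1)) = Mul(2716438, Pow(Rational(2298289128, 1561), -1)) = Mul(2716438, Rational(1561, 2298289128)) = Rational(2120179859, 1149144564)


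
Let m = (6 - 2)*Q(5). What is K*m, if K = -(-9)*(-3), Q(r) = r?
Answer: -540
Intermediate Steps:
m = 20 (m = (6 - 2)*5 = 4*5 = 20)
K = -27 (K = -1*27 = -27)
K*m = -27*20 = -540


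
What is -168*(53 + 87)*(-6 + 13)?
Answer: -164640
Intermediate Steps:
-168*(53 + 87)*(-6 + 13) = -23520*7 = -168*980 = -164640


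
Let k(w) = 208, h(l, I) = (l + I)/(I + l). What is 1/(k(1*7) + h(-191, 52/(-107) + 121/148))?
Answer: 1/209 ≈ 0.0047847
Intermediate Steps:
h(l, I) = 1 (h(l, I) = (I + l)/(I + l) = 1)
1/(k(1*7) + h(-191, 52/(-107) + 121/148)) = 1/(208 + 1) = 1/209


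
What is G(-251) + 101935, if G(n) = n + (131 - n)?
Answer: 102066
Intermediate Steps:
G(n) = 131
G(-251) + 101935 = 131 + 101935 = 102066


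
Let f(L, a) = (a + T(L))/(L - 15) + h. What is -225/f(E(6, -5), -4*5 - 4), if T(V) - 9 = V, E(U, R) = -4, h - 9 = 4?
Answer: -225/14 ≈ -16.071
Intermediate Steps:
h = 13 (h = 9 + 4 = 13)
T(V) = 9 + V
f(L, a) = 13 + (9 + L + a)/(-15 + L) (f(L, a) = (a + (9 + L))/(L - 15) + 13 = (9 + L + a)/(-15 + L) + 13 = 13 + (9 + L + a)/(-15 + L))
-225/f(E(6, -5), -4*5 - 4) = -225*(-15 - 4)/(-186 + (-4*5 - 4) + 14*(-4)) = -225*(-19/(-186 + (-20 - 4) - 56)) = -225*(-19/(-186 - 24 - 56)) = -225/((-1/19*(-266))) = -225/14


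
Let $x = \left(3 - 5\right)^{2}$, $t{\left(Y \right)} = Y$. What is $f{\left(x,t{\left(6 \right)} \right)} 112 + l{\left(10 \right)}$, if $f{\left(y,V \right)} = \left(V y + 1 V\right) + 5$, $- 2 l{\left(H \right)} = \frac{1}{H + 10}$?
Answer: $\frac{156799}{40} \approx 3920.0$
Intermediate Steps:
$l{\left(H \right)} = - \frac{1}{2 \left(10 + H\right)}$ ($l{\left(H \right)} = - \frac{1}{2 \left(H + 10\right)} = - \frac{1}{2 \left(10 + H\right)}$)
$x = 4$ ($x = \left(-2\right)^{2} = 4$)
$f{\left(y,V \right)} = 5 + V + V y$ ($f{\left(y,V \right)} = \left(V y + V\right) + 5 = \left(V + V y\right) + 5 = 5 + V + V y$)
$f{\left(x,t{\left(6 \right)} \right)} 112 + l{\left(10 \right)} = \left(5 + 6 + 6 \cdot 4\right) 112 - \frac{1}{20 + 2 \cdot 10} = \left(5 + 6 + 24\right) 112 - \frac{1}{20 + 20} = 35 \cdot 112 - \frac{1}{40} = 3920 - \frac{1}{40} = \frac{156799}{40}$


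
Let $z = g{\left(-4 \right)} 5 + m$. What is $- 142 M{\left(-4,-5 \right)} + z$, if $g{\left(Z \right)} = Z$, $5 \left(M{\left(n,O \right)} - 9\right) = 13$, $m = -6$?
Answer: $- \frac{8366}{5} \approx -1673.2$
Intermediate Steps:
$M{\left(n,O \right)} = \frac{58}{5}$ ($M{\left(n,O \right)} = 9 + \frac{1}{5} \cdot 13 = 9 + \frac{13}{5} = \frac{58}{5}$)
$z = -26$ ($z = \left(-4\right) 5 - 6 = -20 - 6 = -26$)
$- 142 M{\left(-4,-5 \right)} + z = \left(-142\right) \frac{58}{5} - 26 = - \frac{8236}{5} - 26 = - \frac{8366}{5}$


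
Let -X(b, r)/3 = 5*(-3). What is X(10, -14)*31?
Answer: 1395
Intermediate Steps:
X(b, r) = 45 (X(b, r) = -15*(-3) = -3*(-15) = 45)
X(10, -14)*31 = 45*31 = 1395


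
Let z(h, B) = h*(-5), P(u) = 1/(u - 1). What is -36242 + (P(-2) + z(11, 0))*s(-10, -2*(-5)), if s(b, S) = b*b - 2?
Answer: -124994/3 ≈ -41665.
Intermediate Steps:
s(b, S) = -2 + b**2 (s(b, S) = b**2 - 2 = -2 + b**2)
P(u) = 1/(-1 + u)
z(h, B) = -5*h
-36242 + (P(-2) + z(11, 0))*s(-10, -2*(-5)) = -36242 + (1/(-1 - 2) - 5*11)*(-2 + (-10)**2) = -36242 + (1/(-3) - 55)*(-2 + 100) = -36242 + (-1/3 - 55)*98 = -36242 - 166/3*98 = -36242 - 16268/3 = -124994/3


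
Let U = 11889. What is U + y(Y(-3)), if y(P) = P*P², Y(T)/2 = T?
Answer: 11673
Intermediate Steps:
Y(T) = 2*T
y(P) = P³
U + y(Y(-3)) = 11889 + (2*(-3))³ = 11889 + (-6)³ = 11889 - 216 = 11673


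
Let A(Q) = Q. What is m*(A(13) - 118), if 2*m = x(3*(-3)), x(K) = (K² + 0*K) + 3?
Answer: -4410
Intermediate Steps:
x(K) = 3 + K² (x(K) = (K² + 0) + 3 = K² + 3 = 3 + K²)
m = 42 (m = (3 + (3*(-3))²)/2 = (3 + (-9)²)/2 = (3 + 81)/2 = (½)*84 = 42)
m*(A(13) - 118) = 42*(13 - 118) = 42*(-105) = -4410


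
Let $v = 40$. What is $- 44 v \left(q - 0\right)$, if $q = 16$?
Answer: $-28160$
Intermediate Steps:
$- 44 v \left(q - 0\right) = \left(-44\right) 40 \left(16 - 0\right) = - 1760 \left(16 + 0\right) = \left(-1760\right) 16 = -28160$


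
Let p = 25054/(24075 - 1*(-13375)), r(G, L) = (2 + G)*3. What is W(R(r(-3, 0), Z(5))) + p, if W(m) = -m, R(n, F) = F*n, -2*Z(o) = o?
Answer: -255821/37450 ≈ -6.8310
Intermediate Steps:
Z(o) = -o/2
r(G, L) = 6 + 3*G
p = 12527/18725 (p = 25054/(24075 + 13375) = 25054/37450 = 25054*(1/37450) = 12527/18725 ≈ 0.66900)
W(R(r(-3, 0), Z(5))) + p = -(-1/2*5)*(6 + 3*(-3)) + 12527/18725 = -(-5)*(6 - 9)/2 + 12527/18725 = -(-5)*(-3)/2 + 12527/18725 = -1*15/2 + 12527/18725 = -15/2 + 12527/18725 = -255821/37450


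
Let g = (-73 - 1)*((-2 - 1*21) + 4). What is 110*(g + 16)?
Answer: 156420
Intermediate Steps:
g = 1406 (g = -74*((-2 - 21) + 4) = -74*(-23 + 4) = -74*(-19) = 1406)
110*(g + 16) = 110*(1406 + 16) = 110*1422 = 156420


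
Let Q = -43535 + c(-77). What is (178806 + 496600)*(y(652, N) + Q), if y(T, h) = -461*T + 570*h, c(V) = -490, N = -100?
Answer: -271241023382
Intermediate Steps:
Q = -44025 (Q = -43535 - 490 = -44025)
(178806 + 496600)*(y(652, N) + Q) = (178806 + 496600)*((-461*652 + 570*(-100)) - 44025) = 675406*((-300572 - 57000) - 44025) = 675406*(-357572 - 44025) = 675406*(-401597) = -271241023382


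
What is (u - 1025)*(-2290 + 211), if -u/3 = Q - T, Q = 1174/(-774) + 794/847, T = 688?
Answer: -1023427512/473 ≈ -2.1637e+6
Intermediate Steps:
Q = -189911/327789 (Q = 1174*(-1/774) + 794*(1/847) = -587/387 + 794/847 = -189911/327789 ≈ -0.57937)
u = 225708743/109263 (u = -3*(-189911/327789 - 1*688) = -3*(-189911/327789 - 688) = -3*(-225708743/327789) = 225708743/109263 ≈ 2065.7)
(u - 1025)*(-2290 + 211) = (225708743/109263 - 1025)*(-2290 + 211) = (113714168/109263)*(-2079) = -1023427512/473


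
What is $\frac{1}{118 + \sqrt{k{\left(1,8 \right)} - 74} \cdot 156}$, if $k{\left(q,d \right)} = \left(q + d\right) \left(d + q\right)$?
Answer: $- \frac{59}{78214} + \frac{39 \sqrt{7}}{39107} \approx 0.0018842$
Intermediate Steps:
$k{\left(q,d \right)} = \left(d + q\right)^{2}$ ($k{\left(q,d \right)} = \left(d + q\right) \left(d + q\right) = \left(d + q\right)^{2}$)
$\frac{1}{118 + \sqrt{k{\left(1,8 \right)} - 74} \cdot 156} = \frac{1}{118 + \sqrt{\left(8 + 1\right)^{2} - 74} \cdot 156} = \frac{1}{118 + \sqrt{9^{2} - 74} \cdot 156} = \frac{1}{118 + \sqrt{81 - 74} \cdot 156} = \frac{1}{118 + \sqrt{7} \cdot 156} = \frac{1}{118 + 156 \sqrt{7}}$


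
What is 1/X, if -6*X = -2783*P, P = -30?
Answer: -1/13915 ≈ -7.1865e-5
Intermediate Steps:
X = -13915 (X = -(-2783)*(-30)/6 = -⅙*83490 = -13915)
1/X = 1/(-13915) = -1/13915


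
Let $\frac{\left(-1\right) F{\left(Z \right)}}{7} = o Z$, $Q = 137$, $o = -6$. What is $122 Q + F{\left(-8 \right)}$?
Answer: $16378$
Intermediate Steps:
$F{\left(Z \right)} = 42 Z$ ($F{\left(Z \right)} = - 7 \left(- 6 Z\right) = 42 Z$)
$122 Q + F{\left(-8 \right)} = 122 \cdot 137 + 42 \left(-8\right) = 16714 - 336 = 16378$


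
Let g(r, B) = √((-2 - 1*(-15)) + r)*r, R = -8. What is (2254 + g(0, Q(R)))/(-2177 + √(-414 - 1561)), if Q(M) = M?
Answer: -2453479/2370652 - 5635*I*√79/2370652 ≈ -1.0349 - 0.021127*I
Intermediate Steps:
g(r, B) = r*√(13 + r) (g(r, B) = √((-2 + 15) + r)*r = √(13 + r)*r = r*√(13 + r))
(2254 + g(0, Q(R)))/(-2177 + √(-414 - 1561)) = (2254 + 0*√(13 + 0))/(-2177 + √(-414 - 1561)) = (2254 + 0*√13)/(-2177 + √(-1975)) = (2254 + 0)/(-2177 + 5*I*√79) = 2254/(-2177 + 5*I*√79)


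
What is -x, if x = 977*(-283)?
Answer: 276491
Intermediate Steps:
x = -276491
-x = -1*(-276491) = 276491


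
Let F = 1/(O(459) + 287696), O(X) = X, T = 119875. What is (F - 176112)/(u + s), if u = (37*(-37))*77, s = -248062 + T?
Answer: 50747553359/67313008000 ≈ 0.75390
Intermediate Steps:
s = -128187 (s = -248062 + 119875 = -128187)
u = -105413 (u = -1369*77 = -105413)
F = 1/288155 (F = 1/(459 + 287696) = 1/288155 ≈ 3.4704e-6)
(F - 176112)/(u + s) = (1/288155 - 176112)/(-105413 - 128187) = -50747553359/288155/(-233600) = -50747553359/288155*(-1/233600) = 50747553359/67313008000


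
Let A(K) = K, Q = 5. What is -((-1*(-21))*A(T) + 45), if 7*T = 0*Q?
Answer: -45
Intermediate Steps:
T = 0 (T = (0*5)/7 = (⅐)*0 = 0)
-((-1*(-21))*A(T) + 45) = -(-1*(-21)*0 + 45) = -(21*0 + 45) = -(0 + 45) = -1*45 = -45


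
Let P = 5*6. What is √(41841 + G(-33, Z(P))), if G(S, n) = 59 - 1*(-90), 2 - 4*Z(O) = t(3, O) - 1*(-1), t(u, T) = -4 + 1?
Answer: √41990 ≈ 204.91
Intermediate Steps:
t(u, T) = -3
P = 30
Z(O) = 1 (Z(O) = ½ - (-3 - 1*(-1))/4 = ½ - (-3 + 1)/4 = ½ - ¼*(-2) = ½ + ½ = 1)
G(S, n) = 149 (G(S, n) = 59 + 90 = 149)
√(41841 + G(-33, Z(P))) = √(41841 + 149) = √41990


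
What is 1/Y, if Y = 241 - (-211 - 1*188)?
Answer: 1/640 ≈ 0.0015625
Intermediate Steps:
Y = 640 (Y = 241 - (-211 - 188) = 241 - 1*(-399) = 241 + 399 = 640)
1/Y = 1/640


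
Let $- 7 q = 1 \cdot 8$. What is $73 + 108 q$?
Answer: $- \frac{353}{7} \approx -50.429$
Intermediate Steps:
$q = - \frac{8}{7}$ ($q = - \frac{1 \cdot 8}{7} = \left(- \frac{1}{7}\right) 8 = - \frac{8}{7} \approx -1.1429$)
$73 + 108 q = 73 + 108 \left(- \frac{8}{7}\right) = 73 - \frac{864}{7} = - \frac{353}{7}$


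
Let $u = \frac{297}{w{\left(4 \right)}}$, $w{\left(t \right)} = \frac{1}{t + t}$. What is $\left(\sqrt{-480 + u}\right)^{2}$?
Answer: $1896$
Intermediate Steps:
$w{\left(t \right)} = \frac{1}{2 t}$
$u = 2376$ ($u = \frac{297}{\frac{1}{2} \cdot \frac{1}{4}} = 297 \frac{1}{\frac{1}{8}} = 297 \cdot 8 = 2376$)
$\left(\sqrt{-480 + u}\right)^{2} = \left(\sqrt{-480 + 2376}\right)^{2} = \left(\sqrt{1896}\right)^{2} = \left(2 \sqrt{474}\right)^{2} = 1896$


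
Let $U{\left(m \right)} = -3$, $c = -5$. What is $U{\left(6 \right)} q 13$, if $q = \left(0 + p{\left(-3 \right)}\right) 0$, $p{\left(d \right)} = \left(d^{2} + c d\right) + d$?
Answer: $0$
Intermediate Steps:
$p{\left(d \right)} = d^{2} - 4 d$ ($p{\left(d \right)} = \left(d^{2} - 5 d\right) + d = d^{2} - 4 d$)
$q = 0$ ($q = \left(0 - 3 \left(-4 - 3\right)\right) 0 = \left(0 - -21\right) 0 = \left(0 + 21\right) 0 = 21 \cdot 0 = 0$)
$U{\left(6 \right)} q 13 = \left(-3\right) 0 \cdot 13 = 0 \cdot 13 = 0$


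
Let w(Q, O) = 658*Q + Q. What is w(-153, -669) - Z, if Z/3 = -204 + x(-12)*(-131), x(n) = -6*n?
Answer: -71919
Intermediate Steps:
w(Q, O) = 659*Q
Z = -28908 (Z = 3*(-204 - 6*(-12)*(-131)) = 3*(-204 + 72*(-131)) = 3*(-204 - 9432) = 3*(-9636) = -28908)
w(-153, -669) - Z = 659*(-153) - 1*(-28908) = -100827 + 28908 = -71919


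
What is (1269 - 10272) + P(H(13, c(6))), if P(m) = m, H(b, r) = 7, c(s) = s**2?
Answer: -8996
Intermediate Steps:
(1269 - 10272) + P(H(13, c(6))) = (1269 - 10272) + 7 = -9003 + 7 = -8996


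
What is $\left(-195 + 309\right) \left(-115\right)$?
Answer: $-13110$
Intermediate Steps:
$\left(-195 + 309\right) \left(-115\right) = 114 \left(-115\right) = -13110$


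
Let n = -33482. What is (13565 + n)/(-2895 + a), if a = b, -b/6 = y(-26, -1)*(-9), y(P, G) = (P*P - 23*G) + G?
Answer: -6639/11599 ≈ -0.57238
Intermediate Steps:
y(P, G) = P² - 22*G (y(P, G) = (P² - 23*G) + G = P² - 22*G)
b = 37692 (b = -6*((-26)² - 22*(-1))*(-9) = -6*(676 + 22)*(-9) = -4188*(-9) = -6*(-6282) = 37692)
a = 37692
(13565 + n)/(-2895 + a) = (13565 - 33482)/(-2895 + 37692) = -19917/34797 = -19917*1/34797 = -6639/11599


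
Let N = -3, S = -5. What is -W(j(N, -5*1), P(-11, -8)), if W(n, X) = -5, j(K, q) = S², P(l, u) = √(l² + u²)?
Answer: 5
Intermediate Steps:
j(K, q) = 25 (j(K, q) = (-5)² = 25)
-W(j(N, -5*1), P(-11, -8)) = -1*(-5) = 5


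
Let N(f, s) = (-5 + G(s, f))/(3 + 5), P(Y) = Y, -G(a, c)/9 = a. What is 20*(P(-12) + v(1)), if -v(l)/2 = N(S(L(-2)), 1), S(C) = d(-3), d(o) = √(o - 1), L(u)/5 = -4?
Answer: -170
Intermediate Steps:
L(u) = -20 (L(u) = 5*(-4) = -20)
d(o) = √(-1 + o)
G(a, c) = -9*a
S(C) = 2*I (S(C) = √(-1 - 3) = √(-4) = 2*I)
N(f, s) = -5/8 - 9*s/8 (N(f, s) = (-5 - 9*s)/(3 + 5) = (-5 - 9*s)/8 = (-5 - 9*s)*(⅛) = -5/8 - 9*s/8)
v(l) = 7/2 (v(l) = -2*(-5/8 - 9/8*1) = -2*(-5/8 - 9/8) = -2*(-7/4) = 7/2)
20*(P(-12) + v(1)) = 20*(-12 + 7/2) = 20*(-17/2) = -170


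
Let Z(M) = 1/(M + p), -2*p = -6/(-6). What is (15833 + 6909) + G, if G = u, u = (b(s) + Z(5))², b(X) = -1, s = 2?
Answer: 1842151/81 ≈ 22743.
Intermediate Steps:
p = -½ (p = -(-3)/(-6) = -(-3)*(-1)/6 = -½*1 = -½ ≈ -0.50000)
Z(M) = 1/(-½ + M) (Z(M) = 1/(M - ½) = 1/(-½ + M))
u = 49/81 (u = (-1 + 2/(-1 + 2*5))² = (-1 + 2/(-1 + 10))² = (-1 + 2/9)² = (-7/9)² = 49/81 ≈ 0.60494)
G = 49/81 ≈ 0.60494
(15833 + 6909) + G = (15833 + 6909) + 49/81 = 22742 + 49/81 = 1842151/81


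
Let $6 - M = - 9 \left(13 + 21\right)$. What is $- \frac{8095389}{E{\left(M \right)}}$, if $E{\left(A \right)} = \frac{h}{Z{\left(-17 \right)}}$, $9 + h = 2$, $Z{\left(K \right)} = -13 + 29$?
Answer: $\frac{129526224}{7} \approx 1.8504 \cdot 10^{7}$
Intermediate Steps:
$Z{\left(K \right)} = 16$
$h = -7$ ($h = -9 + 2 = -7$)
$M = 312$ ($M = 6 - - 9 \left(13 + 21\right) = 6 - \left(-9\right) 34 = 6 - -306 = 6 + 306 = 312$)
$E{\left(A \right)} = - \frac{7}{16}$
$- \frac{8095389}{E{\left(M \right)}} = - \frac{8095389}{- \frac{7}{16}} = \left(-8095389\right) \left(- \frac{16}{7}\right) = \frac{129526224}{7}$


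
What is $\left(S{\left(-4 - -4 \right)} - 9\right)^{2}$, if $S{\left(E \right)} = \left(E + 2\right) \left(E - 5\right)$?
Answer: $361$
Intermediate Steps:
$S{\left(E \right)} = \left(-5 + E\right) \left(2 + E\right)$ ($S{\left(E \right)} = \left(2 + E\right) \left(-5 + E\right) = \left(-5 + E\right) \left(2 + E\right)$)
$\left(S{\left(-4 - -4 \right)} - 9\right)^{2} = \left(\left(-10 + \left(-4 - -4\right)^{2} - 3 \left(-4 - -4\right)\right) - 9\right)^{2} = \left(\left(-10 + \left(-4 + 4\right)^{2} - 3 \left(-4 + 4\right)\right) - 9\right)^{2} = \left(\left(-10 + 0^{2} - 0\right) - 9\right)^{2} = \left(\left(-10 + 0 + 0\right) - 9\right)^{2} = \left(-10 - 9\right)^{2} = \left(-19\right)^{2} = 361$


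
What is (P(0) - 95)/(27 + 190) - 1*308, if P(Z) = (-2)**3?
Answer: -66939/217 ≈ -308.47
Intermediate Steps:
P(Z) = -8
(P(0) - 95)/(27 + 190) - 1*308 = (-8 - 95)/(27 + 190) - 1*308 = -103/217 - 308 = -66939/217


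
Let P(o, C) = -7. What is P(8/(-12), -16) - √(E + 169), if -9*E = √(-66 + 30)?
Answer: -7 - √(1521 - 6*I)/3 ≈ -20.0 + 0.025641*I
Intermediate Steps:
E = -2*I/3 (E = -√(-66 + 30)/9 = -2*I/3 ≈ -0.66667*I)
P(8/(-12), -16) - √(E + 169) = -7 - √(-2*I/3 + 169) = -7 - √(169 - 2*I/3)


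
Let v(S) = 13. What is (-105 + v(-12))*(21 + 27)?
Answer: -4416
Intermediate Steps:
(-105 + v(-12))*(21 + 27) = (-105 + 13)*(21 + 27) = -92*48 = -4416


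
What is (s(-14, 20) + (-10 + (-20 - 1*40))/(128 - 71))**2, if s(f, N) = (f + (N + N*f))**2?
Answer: 18312083264644/3249 ≈ 5.6362e+9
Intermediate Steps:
s(f, N) = (N + f + N*f)**2
(s(-14, 20) + (-10 + (-20 - 1*40))/(128 - 71))**2 = ((20 - 14 + 20*(-14))**2 + (-10 + (-20 - 1*40))/(128 - 71))**2 = ((20 - 14 - 280)**2 + (-10 + (-20 - 40))/57)**2 = ((-274)**2 + (-10 - 60)*(1/57))**2 = (75076 - 70*1/57)**2 = (75076 - 70/57)**2 = (4279262/57)**2 = 18312083264644/3249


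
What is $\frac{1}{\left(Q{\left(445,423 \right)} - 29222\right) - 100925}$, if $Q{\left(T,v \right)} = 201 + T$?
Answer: $- \frac{1}{129501} \approx -7.7219 \cdot 10^{-6}$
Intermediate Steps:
$\frac{1}{\left(Q{\left(445,423 \right)} - 29222\right) - 100925} = \frac{1}{\left(\left(201 + 445\right) - 29222\right) - 100925} = \frac{1}{\left(646 - 29222\right) - 100925} = \frac{1}{-28576 - 100925} = \frac{1}{-129501} = - \frac{1}{129501}$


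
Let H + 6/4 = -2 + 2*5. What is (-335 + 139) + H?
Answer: -379/2 ≈ -189.50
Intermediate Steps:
H = 13/2 (H = -3/2 + (-2 + 2*5) = -3/2 + (-2 + 10) = -3/2 + 8 = 13/2 ≈ 6.5000)
(-335 + 139) + H = (-335 + 139) + 13/2 = -196 + 13/2 = -379/2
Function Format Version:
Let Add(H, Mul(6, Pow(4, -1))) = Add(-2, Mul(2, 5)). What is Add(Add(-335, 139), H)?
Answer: Rational(-379, 2) ≈ -189.50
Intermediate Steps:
H = Rational(13, 2) (H = Add(Rational(-3, 2), Add(-2, Mul(2, 5))) = Add(Rational(-3, 2), Add(-2, 10)) = Add(Rational(-3, 2), 8) = Rational(13, 2) ≈ 6.5000)
Add(Add(-335, 139), H) = Add(Add(-335, 139), Rational(13, 2)) = Add(-196, Rational(13, 2)) = Rational(-379, 2)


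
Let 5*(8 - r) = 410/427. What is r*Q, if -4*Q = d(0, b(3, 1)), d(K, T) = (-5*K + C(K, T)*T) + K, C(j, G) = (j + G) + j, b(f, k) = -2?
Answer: -3334/427 ≈ -7.8080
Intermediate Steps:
C(j, G) = G + 2*j (C(j, G) = (G + j) + j = G + 2*j)
d(K, T) = -4*K + T*(T + 2*K) (d(K, T) = (-5*K + (T + 2*K)*T) + K = (-5*K + T*(T + 2*K)) + K = -4*K + T*(T + 2*K))
Q = -1 (Q = -(-4*0 - 2*(-2 + 2*0))/4 = -(0 - 2*(-2 + 0))/4 = -(0 - 2*(-2))/4 = -(0 + 4)/4 = -¼*4 = -1)
r = 3334/427 (r = 8 - 82/427 = 3334/427 ≈ 7.8080)
r*Q = (3334/427)*(-1) = -3334/427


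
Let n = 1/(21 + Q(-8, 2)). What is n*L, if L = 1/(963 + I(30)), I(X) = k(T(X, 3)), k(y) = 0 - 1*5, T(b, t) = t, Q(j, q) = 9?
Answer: 1/28740 ≈ 3.4795e-5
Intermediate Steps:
k(y) = -5 (k(y) = 0 - 5 = -5)
I(X) = -5
n = 1/30 (n = 1/(21 + 9) = 1/30 ≈ 0.033333)
L = 1/958 (L = 1/(963 - 5) = 1/958 ≈ 0.0010438)
n*L = (1/30)*(1/958) = 1/28740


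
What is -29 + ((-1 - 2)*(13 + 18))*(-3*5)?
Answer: 1366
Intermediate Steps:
-29 + ((-1 - 2)*(13 + 18))*(-3*5) = -29 - 3*31*(-15) = -29 - 93*(-15) = -29 + 1395 = 1366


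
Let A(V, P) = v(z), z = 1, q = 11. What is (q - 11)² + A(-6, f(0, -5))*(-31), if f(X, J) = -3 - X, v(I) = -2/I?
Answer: 62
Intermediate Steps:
A(V, P) = -2 (A(V, P) = -2/1 = -2*1 = -2)
(q - 11)² + A(-6, f(0, -5))*(-31) = (11 - 11)² - 2*(-31) = 0² + 62 = 0 + 62 = 62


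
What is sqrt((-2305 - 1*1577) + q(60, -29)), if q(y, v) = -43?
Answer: 5*I*sqrt(157) ≈ 62.65*I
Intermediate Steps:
sqrt((-2305 - 1*1577) + q(60, -29)) = sqrt((-2305 - 1*1577) - 43) = sqrt((-2305 - 1577) - 43) = sqrt(-3882 - 43) = sqrt(-3925) = 5*I*sqrt(157)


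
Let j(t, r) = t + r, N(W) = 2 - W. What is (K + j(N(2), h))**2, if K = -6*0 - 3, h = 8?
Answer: 25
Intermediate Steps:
K = -3 (K = 0 - 3 = -3)
j(t, r) = r + t
(K + j(N(2), h))**2 = (-3 + (8 + (2 - 1*2)))**2 = (-3 + (8 + (2 - 2)))**2 = (-3 + (8 + 0))**2 = (-3 + 8)**2 = 5**2 = 25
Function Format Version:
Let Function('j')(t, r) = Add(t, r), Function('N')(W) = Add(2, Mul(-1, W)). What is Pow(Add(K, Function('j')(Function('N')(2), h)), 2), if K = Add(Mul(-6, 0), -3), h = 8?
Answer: 25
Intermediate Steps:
K = -3 (K = Add(0, -3) = -3)
Function('j')(t, r) = Add(r, t)
Pow(Add(K, Function('j')(Function('N')(2), h)), 2) = Pow(Add(-3, Add(8, Add(2, Mul(-1, 2)))), 2) = Pow(Add(-3, Add(8, Add(2, -2))), 2) = Pow(Add(-3, Add(8, 0)), 2) = Pow(Add(-3, 8), 2) = Pow(5, 2) = 25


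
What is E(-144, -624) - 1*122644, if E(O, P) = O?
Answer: -122788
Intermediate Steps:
E(-144, -624) - 1*122644 = -144 - 1*122644 = -144 - 122644 = -122788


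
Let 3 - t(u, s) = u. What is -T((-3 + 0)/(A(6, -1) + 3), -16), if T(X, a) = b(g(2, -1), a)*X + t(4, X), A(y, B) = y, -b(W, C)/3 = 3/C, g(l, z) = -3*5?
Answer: 19/16 ≈ 1.1875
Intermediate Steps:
g(l, z) = -15
b(W, C) = -9/C
t(u, s) = 3 - u
T(X, a) = -1 - 9*X/a (T(X, a) = (-9/a)*X + (3 - 1*4) = -9*X/a + (3 - 4) = -9*X/a - 1 = -1 - 9*X/a)
-T((-3 + 0)/(A(6, -1) + 3), -16) = -(-1*(-16) - 9*(-3 + 0)/(6 + 3))/(-16) = -(-1)*(16 - (-27)/9)/16 = -(-1)*(16 - 9*(-⅓))/16 = -(-1)*(16 + 3)/16 = -(-1)*19/16 = -1*(-19/16) = 19/16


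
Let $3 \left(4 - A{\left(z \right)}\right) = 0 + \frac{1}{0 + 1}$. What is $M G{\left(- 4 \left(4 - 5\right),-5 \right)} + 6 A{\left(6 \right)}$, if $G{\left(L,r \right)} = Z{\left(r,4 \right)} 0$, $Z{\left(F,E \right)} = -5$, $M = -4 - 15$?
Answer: $22$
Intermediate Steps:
$M = -19$
$G{\left(L,r \right)} = 0$ ($G{\left(L,r \right)} = \left(-5\right) 0 = 0$)
$A{\left(z \right)} = \frac{11}{3}$ ($A{\left(z \right)} = 4 - \frac{0 + \frac{1}{0 + 1}}{3} = 4 - \frac{0 + 1^{-1}}{3} = 4 - \frac{0 + 1}{3} = 4 - \frac{1}{3} = \frac{11}{3}$)
$M G{\left(- 4 \left(4 - 5\right),-5 \right)} + 6 A{\left(6 \right)} = \left(-19\right) 0 + 6 \cdot \frac{11}{3} = 0 + 22 = 22$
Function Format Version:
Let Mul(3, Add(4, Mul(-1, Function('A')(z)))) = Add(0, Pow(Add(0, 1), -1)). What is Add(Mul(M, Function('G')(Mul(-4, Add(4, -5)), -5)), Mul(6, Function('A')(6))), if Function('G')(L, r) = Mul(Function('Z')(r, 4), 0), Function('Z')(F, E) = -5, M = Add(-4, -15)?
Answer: 22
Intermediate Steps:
M = -19
Function('G')(L, r) = 0 (Function('G')(L, r) = Mul(-5, 0) = 0)
Function('A')(z) = Rational(11, 3) (Function('A')(z) = Add(4, Mul(Rational(-1, 3), Add(0, Pow(Add(0, 1), -1)))) = Add(4, Mul(Rational(-1, 3), Add(0, Pow(1, -1)))) = Add(4, Mul(Rational(-1, 3), Add(0, 1))) = Add(4, Mul(Rational(-1, 3), 1)) = Add(4, Rational(-1, 3)) = Rational(11, 3))
Add(Mul(M, Function('G')(Mul(-4, Add(4, -5)), -5)), Mul(6, Function('A')(6))) = Add(Mul(-19, 0), Mul(6, Rational(11, 3))) = Add(0, 22) = 22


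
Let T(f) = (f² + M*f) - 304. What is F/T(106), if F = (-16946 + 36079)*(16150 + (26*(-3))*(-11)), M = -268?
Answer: -81353516/4369 ≈ -18621.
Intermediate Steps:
T(f) = -304 + f² - 268*f (T(f) = (f² - 268*f) - 304 = -304 + f² - 268*f)
F = 325414064 (F = 19133*(16150 - 78*(-11)) = 19133*(16150 + 858) = 19133*17008 = 325414064)
F/T(106) = 325414064/(-304 + 106² - 268*106) = 325414064/(-304 + 11236 - 28408) = 325414064/(-17476) = 325414064*(-1/17476) = -81353516/4369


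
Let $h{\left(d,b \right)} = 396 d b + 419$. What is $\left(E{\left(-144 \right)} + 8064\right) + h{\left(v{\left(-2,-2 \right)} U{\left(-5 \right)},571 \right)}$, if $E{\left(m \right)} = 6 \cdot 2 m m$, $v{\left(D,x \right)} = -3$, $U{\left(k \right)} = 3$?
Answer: $-1777729$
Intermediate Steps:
$E{\left(m \right)} = 12 m^{2}$ ($E{\left(m \right)} = 12 m m = 12 m^{2}$)
$h{\left(d,b \right)} = 419 + 396 b d$ ($h{\left(d,b \right)} = 396 b d + 419 = 419 + 396 b d$)
$\left(E{\left(-144 \right)} + 8064\right) + h{\left(v{\left(-2,-2 \right)} U{\left(-5 \right)},571 \right)} = \left(12 \left(-144\right)^{2} + 8064\right) + \left(419 + 396 \cdot 571 \left(\left(-3\right) 3\right)\right) = \left(12 \cdot 20736 + 8064\right) + \left(419 + 396 \cdot 571 \left(-9\right)\right) = \left(248832 + 8064\right) + \left(419 - 2035044\right) = 256896 - 2034625 = -1777729$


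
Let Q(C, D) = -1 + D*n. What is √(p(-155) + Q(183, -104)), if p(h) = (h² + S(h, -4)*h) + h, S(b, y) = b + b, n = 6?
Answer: 7*√1455 ≈ 267.01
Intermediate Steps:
S(b, y) = 2*b
p(h) = h + 3*h² (p(h) = (h² + (2*h)*h) + h = (h² + 2*h²) + h = 3*h² + h = h + 3*h²)
Q(C, D) = -1 + 6*D (Q(C, D) = -1 + D*6 = -1 + 6*D)
√(p(-155) + Q(183, -104)) = √(-155*(1 + 3*(-155)) + (-1 + 6*(-104))) = √(-155*(1 - 465) + (-1 - 624)) = √(-155*(-464) - 625) = √(71920 - 625) = √71295 = 7*√1455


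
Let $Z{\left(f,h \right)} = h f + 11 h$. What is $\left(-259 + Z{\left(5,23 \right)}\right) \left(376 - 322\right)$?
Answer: $5886$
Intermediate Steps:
$Z{\left(f,h \right)} = 11 h + f h$ ($Z{\left(f,h \right)} = f h + 11 h = 11 h + f h$)
$\left(-259 + Z{\left(5,23 \right)}\right) \left(376 - 322\right) = \left(-259 + 23 \left(11 + 5\right)\right) \left(376 - 322\right) = \left(-259 + 23 \cdot 16\right) 54 = \left(-259 + 368\right) 54 = 109 \cdot 54 = 5886$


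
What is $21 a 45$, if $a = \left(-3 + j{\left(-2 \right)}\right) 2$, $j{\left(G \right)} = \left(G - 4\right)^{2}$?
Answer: $62370$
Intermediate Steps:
$j{\left(G \right)} = \left(-4 + G\right)^{2}$
$a = 66$ ($a = \left(-3 + \left(-4 - 2\right)^{2}\right) 2 = \left(-3 + \left(-6\right)^{2}\right) 2 = \left(-3 + 36\right) 2 = 33 \cdot 2 = 66$)
$21 a 45 = 21 \cdot 66 \cdot 45 = 1386 \cdot 45 = 62370$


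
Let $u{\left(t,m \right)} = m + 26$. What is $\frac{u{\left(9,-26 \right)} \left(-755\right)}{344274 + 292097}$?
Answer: $0$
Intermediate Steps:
$u{\left(t,m \right)} = 26 + m$
$\frac{u{\left(9,-26 \right)} \left(-755\right)}{344274 + 292097} = \frac{\left(26 - 26\right) \left(-755\right)}{344274 + 292097} = \frac{0 \left(-755\right)}{636371} = 0 \cdot \frac{1}{636371} = 0$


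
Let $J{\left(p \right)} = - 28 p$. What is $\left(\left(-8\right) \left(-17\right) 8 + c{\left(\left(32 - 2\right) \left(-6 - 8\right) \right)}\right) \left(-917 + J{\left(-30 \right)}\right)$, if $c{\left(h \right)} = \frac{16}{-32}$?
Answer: $- \frac{167475}{2} \approx -83738.0$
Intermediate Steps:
$c{\left(h \right)} = - \frac{1}{2}$ ($c{\left(h \right)} = 16 \left(- \frac{1}{32}\right) = - \frac{1}{2}$)
$\left(\left(-8\right) \left(-17\right) 8 + c{\left(\left(32 - 2\right) \left(-6 - 8\right) \right)}\right) \left(-917 + J{\left(-30 \right)}\right) = \left(\left(-8\right) \left(-17\right) 8 - \frac{1}{2}\right) \left(-917 - -840\right) = \left(136 \cdot 8 - \frac{1}{2}\right) \left(-917 + 840\right) = \left(1088 - \frac{1}{2}\right) \left(-77\right) = \frac{2175}{2} \left(-77\right) = - \frac{167475}{2}$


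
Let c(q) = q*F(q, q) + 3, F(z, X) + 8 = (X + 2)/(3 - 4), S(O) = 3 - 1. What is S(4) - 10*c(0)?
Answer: -28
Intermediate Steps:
S(O) = 2
F(z, X) = -10 - X (F(z, X) = -8 + (X + 2)/(3 - 4) = -8 + (2 + X)/(-1) = -8 + (2 + X)*(-1) = -8 + (-2 - X) = -10 - X)
c(q) = 3 + q*(-10 - q) (c(q) = q*(-10 - q) + 3 = 3 + q*(-10 - q))
S(4) - 10*c(0) = 2 - 10*(3 - 1*0*(10 + 0)) = 2 - 10*(3 - 1*0*10) = 2 - 10*(3 + 0) = 2 - 10*3 = 2 - 30 = -28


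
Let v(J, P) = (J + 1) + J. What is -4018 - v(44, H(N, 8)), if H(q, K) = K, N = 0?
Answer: -4107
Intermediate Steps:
v(J, P) = 1 + 2*J (v(J, P) = (1 + J) + J = 1 + 2*J)
-4018 - v(44, H(N, 8)) = -4018 - (1 + 2*44) = -4018 - (1 + 88) = -4018 - 1*89 = -4018 - 89 = -4107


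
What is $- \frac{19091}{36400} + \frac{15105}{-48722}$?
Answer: $- \frac{739986851}{886740400} \approx -0.8345$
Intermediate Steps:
$- \frac{19091}{36400} + \frac{15105}{-48722} = \left(-19091\right) \frac{1}{36400} + 15105 \left(- \frac{1}{48722}\right) = - \frac{19091}{36400} - \frac{15105}{48722} = - \frac{739986851}{886740400}$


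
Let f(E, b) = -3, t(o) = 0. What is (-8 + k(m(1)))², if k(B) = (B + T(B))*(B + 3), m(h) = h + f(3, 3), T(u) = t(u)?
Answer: 100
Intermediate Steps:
T(u) = 0
m(h) = -3 + h (m(h) = h - 3 = -3 + h)
k(B) = B*(3 + B) (k(B) = (B + 0)*(B + 3) = B*(3 + B))
(-8 + k(m(1)))² = (-8 + (-3 + 1)*(3 + (-3 + 1)))² = (-8 - 2*(3 - 2))² = (-8 - 2*1)² = (-8 - 2)² = (-10)² = 100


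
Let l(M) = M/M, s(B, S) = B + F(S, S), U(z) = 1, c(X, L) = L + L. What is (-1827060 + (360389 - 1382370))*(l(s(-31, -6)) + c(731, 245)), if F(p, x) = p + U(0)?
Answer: -1398879131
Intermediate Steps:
c(X, L) = 2*L
F(p, x) = 1 + p (F(p, x) = p + 1 = 1 + p)
s(B, S) = 1 + B + S (s(B, S) = B + (1 + S) = 1 + B + S)
l(M) = 1
(-1827060 + (360389 - 1382370))*(l(s(-31, -6)) + c(731, 245)) = (-1827060 + (360389 - 1382370))*(1 + 2*245) = (-1827060 - 1021981)*(1 + 490) = -2849041*491 = -1398879131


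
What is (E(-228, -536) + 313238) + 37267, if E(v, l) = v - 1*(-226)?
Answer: 350503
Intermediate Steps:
E(v, l) = 226 + v (E(v, l) = v + 226 = 226 + v)
(E(-228, -536) + 313238) + 37267 = ((226 - 228) + 313238) + 37267 = (-2 + 313238) + 37267 = 313236 + 37267 = 350503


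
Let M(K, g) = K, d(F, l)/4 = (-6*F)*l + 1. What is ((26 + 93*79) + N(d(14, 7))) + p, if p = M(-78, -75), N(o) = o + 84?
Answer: 5031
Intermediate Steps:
d(F, l) = 4 - 24*F*l (d(F, l) = 4*((-6*F)*l + 1) = 4*(-6*F*l + 1) = 4*(1 - 6*F*l) = 4 - 24*F*l)
N(o) = 84 + o
p = -78
((26 + 93*79) + N(d(14, 7))) + p = ((26 + 93*79) + (84 + (4 - 24*14*7))) - 78 = ((26 + 7347) + (84 + (4 - 2352))) - 78 = (7373 + (84 - 2348)) - 78 = (7373 - 2264) - 78 = 5109 - 78 = 5031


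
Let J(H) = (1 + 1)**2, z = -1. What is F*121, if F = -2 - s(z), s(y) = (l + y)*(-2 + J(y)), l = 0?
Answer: 0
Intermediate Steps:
J(H) = 4 (J(H) = 2**2 = 4)
s(y) = 2*y (s(y) = (0 + y)*(-2 + 4) = y*2 = 2*y)
F = 0 (F = -2 - 2*(-1) = -2 - 1*(-2) = -2 + 2 = 0)
F*121 = 0*121 = 0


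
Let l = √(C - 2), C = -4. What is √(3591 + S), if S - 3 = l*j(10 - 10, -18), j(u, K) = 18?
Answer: √(3594 + 18*I*√6) ≈ 59.951 + 0.3677*I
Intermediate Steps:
l = I*√6 (l = √(-4 - 2) = √(-6) = I*√6 ≈ 2.4495*I)
S = 3 + 18*I*√6 (S = 3 + (I*√6)*18 = 3 + 18*I*√6 ≈ 3.0 + 44.091*I)
√(3591 + S) = √(3591 + (3 + 18*I*√6)) = √(3594 + 18*I*√6)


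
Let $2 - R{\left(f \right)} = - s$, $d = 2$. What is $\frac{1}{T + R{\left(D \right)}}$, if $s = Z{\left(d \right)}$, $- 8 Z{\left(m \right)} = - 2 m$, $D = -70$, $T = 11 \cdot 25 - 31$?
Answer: $\frac{2}{493} \approx 0.0040568$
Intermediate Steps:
$T = 244$ ($T = 275 - 31 = 244$)
$Z{\left(m \right)} = \frac{m}{4}$ ($Z{\left(m \right)} = - \frac{\left(-2\right) m}{8} = \frac{m}{4}$)
$s = \frac{1}{2}$ ($s = \frac{1}{4} \cdot 2 = \frac{1}{2} \approx 0.5$)
$R{\left(f \right)} = \frac{5}{2}$ ($R{\left(f \right)} = 2 - \left(-1\right) \frac{1}{2} = 2 - - \frac{1}{2} = 2 + \frac{1}{2} = \frac{5}{2}$)
$\frac{1}{T + R{\left(D \right)}} = \frac{1}{244 + \frac{5}{2}} = \frac{1}{\frac{493}{2}} = \frac{2}{493}$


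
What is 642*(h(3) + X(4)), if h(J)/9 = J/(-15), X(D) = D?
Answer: 7062/5 ≈ 1412.4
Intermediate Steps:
h(J) = -3*J/5 (h(J) = 9*(J/(-15)) = 9*(J*(-1/15)) = 9*(-J/15) = -3*J/5)
642*(h(3) + X(4)) = 642*(-⅗*3 + 4) = 642*(-9/5 + 4) = 642*(11/5) = 7062/5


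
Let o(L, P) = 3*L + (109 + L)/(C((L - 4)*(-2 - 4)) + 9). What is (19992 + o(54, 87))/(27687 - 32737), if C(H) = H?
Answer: -5864651/1469550 ≈ -3.9908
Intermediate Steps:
o(L, P) = 3*L + (109 + L)/(33 - 6*L) (o(L, P) = 3*L + (109 + L)/((L - 4)*(-2 - 4) + 9) = 3*L + (109 + L)/((-4 + L)*(-6) + 9) = 3*L + (109 + L)/((24 - 6*L) + 9) = 3*L + (109 + L)/(33 - 6*L))
(19992 + o(54, 87))/(27687 - 32737) = (19992 + (-109 - 100*54 + 18*54²)/(3*(-11 + 2*54)))/(27687 - 32737) = (19992 + (-109 - 5400 + 18*2916)/(3*(-11 + 108)))/(-5050) = (19992 + (⅓)*(-109 - 5400 + 52488)/97)*(-1/5050) = (19992 + (⅓)*(1/97)*46979)*(-1/5050) = (19992 + 46979/291)*(-1/5050) = (5864651/291)*(-1/5050) = -5864651/1469550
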